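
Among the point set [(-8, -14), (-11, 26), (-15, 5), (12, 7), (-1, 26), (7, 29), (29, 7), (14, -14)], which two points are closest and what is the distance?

Computing all pairwise distances among 8 points:

d((-8, -14), (-11, 26)) = 40.1123
d((-8, -14), (-15, 5)) = 20.2485
d((-8, -14), (12, 7)) = 29.0
d((-8, -14), (-1, 26)) = 40.6079
d((-8, -14), (7, 29)) = 45.5412
d((-8, -14), (29, 7)) = 42.5441
d((-8, -14), (14, -14)) = 22.0
d((-11, 26), (-15, 5)) = 21.3776
d((-11, 26), (12, 7)) = 29.8329
d((-11, 26), (-1, 26)) = 10.0
d((-11, 26), (7, 29)) = 18.2483
d((-11, 26), (29, 7)) = 44.2832
d((-11, 26), (14, -14)) = 47.1699
d((-15, 5), (12, 7)) = 27.074
d((-15, 5), (-1, 26)) = 25.2389
d((-15, 5), (7, 29)) = 32.5576
d((-15, 5), (29, 7)) = 44.0454
d((-15, 5), (14, -14)) = 34.6699
d((12, 7), (-1, 26)) = 23.0217
d((12, 7), (7, 29)) = 22.561
d((12, 7), (29, 7)) = 17.0
d((12, 7), (14, -14)) = 21.095
d((-1, 26), (7, 29)) = 8.544 <-- minimum
d((-1, 26), (29, 7)) = 35.5106
d((-1, 26), (14, -14)) = 42.72
d((7, 29), (29, 7)) = 31.1127
d((7, 29), (14, -14)) = 43.566
d((29, 7), (14, -14)) = 25.807

Closest pair: (-1, 26) and (7, 29) with distance 8.544

The closest pair is (-1, 26) and (7, 29) with Euclidean distance 8.544. For 8 points, brute-force pairwise comparison is shown above. For large n, the divide-and-conquer algorithm (sort by x, recurse on halves, check the dividing strip) achieves O(n log n).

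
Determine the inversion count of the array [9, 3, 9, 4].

Finding inversions in [9, 3, 9, 4]:

(0, 1): arr[0]=9 > arr[1]=3
(0, 3): arr[0]=9 > arr[3]=4
(2, 3): arr[2]=9 > arr[3]=4

Total inversions: 3

The array has 3 inversion(s): (0,1), (0,3), (2,3). Each pair (i,j) satisfies i < j and arr[i] > arr[j].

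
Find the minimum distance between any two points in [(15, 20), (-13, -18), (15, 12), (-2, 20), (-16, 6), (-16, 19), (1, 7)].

Computing all pairwise distances among 7 points:

d((15, 20), (-13, -18)) = 47.2017
d((15, 20), (15, 12)) = 8.0 <-- minimum
d((15, 20), (-2, 20)) = 17.0
d((15, 20), (-16, 6)) = 34.0147
d((15, 20), (-16, 19)) = 31.0161
d((15, 20), (1, 7)) = 19.105
d((-13, -18), (15, 12)) = 41.0366
d((-13, -18), (-2, 20)) = 39.5601
d((-13, -18), (-16, 6)) = 24.1868
d((-13, -18), (-16, 19)) = 37.1214
d((-13, -18), (1, 7)) = 28.6531
d((15, 12), (-2, 20)) = 18.7883
d((15, 12), (-16, 6)) = 31.5753
d((15, 12), (-16, 19)) = 31.7805
d((15, 12), (1, 7)) = 14.8661
d((-2, 20), (-16, 6)) = 19.799
d((-2, 20), (-16, 19)) = 14.0357
d((-2, 20), (1, 7)) = 13.3417
d((-16, 6), (-16, 19)) = 13.0
d((-16, 6), (1, 7)) = 17.0294
d((-16, 19), (1, 7)) = 20.8087

Closest pair: (15, 20) and (15, 12) with distance 8.0

The closest pair is (15, 20) and (15, 12) with Euclidean distance 8.0. For 7 points, brute-force pairwise comparison is shown above. For large n, the divide-and-conquer algorithm (sort by x, recurse on halves, check the dividing strip) achieves O(n log n).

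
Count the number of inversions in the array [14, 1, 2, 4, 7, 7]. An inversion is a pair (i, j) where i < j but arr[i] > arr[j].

Finding inversions in [14, 1, 2, 4, 7, 7]:

(0, 1): arr[0]=14 > arr[1]=1
(0, 2): arr[0]=14 > arr[2]=2
(0, 3): arr[0]=14 > arr[3]=4
(0, 4): arr[0]=14 > arr[4]=7
(0, 5): arr[0]=14 > arr[5]=7

Total inversions: 5

The array has 5 inversion(s): (0,1), (0,2), (0,3), (0,4), (0,5). Each pair (i,j) satisfies i < j and arr[i] > arr[j].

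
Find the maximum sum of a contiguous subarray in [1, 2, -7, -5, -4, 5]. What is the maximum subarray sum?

Using Kadane's algorithm on [1, 2, -7, -5, -4, 5]:

Scanning through the array:
Position 1 (value 2): max_ending_here = 3, max_so_far = 3
Position 2 (value -7): max_ending_here = -4, max_so_far = 3
Position 3 (value -5): max_ending_here = -5, max_so_far = 3
Position 4 (value -4): max_ending_here = -4, max_so_far = 3
Position 5 (value 5): max_ending_here = 5, max_so_far = 5

Maximum subarray: [5]
Maximum sum: 5

The maximum subarray is [5] with sum 5. This subarray runs from index 5 to index 5.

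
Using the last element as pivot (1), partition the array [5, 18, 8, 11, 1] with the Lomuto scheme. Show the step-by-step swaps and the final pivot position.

Lomuto partition with pivot = 1:

Initial array: [5, 18, 8, 11, 1]

arr[0]=5 > 1: no swap
arr[1]=18 > 1: no swap
arr[2]=8 > 1: no swap
arr[3]=11 > 1: no swap

Place pivot at position 0: [1, 18, 8, 11, 5]
Pivot position: 0

After partitioning with pivot 1, the array becomes [1, 18, 8, 11, 5]. The pivot is placed at index 0. All elements to the left of the pivot are <= 1, and all elements to the right are > 1.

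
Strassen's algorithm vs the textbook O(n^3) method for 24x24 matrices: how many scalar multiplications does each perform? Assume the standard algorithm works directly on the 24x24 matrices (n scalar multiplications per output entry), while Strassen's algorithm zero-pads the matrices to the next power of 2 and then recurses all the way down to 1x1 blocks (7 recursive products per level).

Matrix multiplication for 24x24 matrices:

Strassen's algorithm requires power-of-2 dimensions. Pad 24x24 to 32x32 (next power of 2).

Standard algorithm: 24^3 = 13824 multiplications
Strassen's algorithm: 7^(log2(32)) = 7^5 = 16807 multiplications
Difference: 13824 - 16807 = -2983 (Strassen uses MORE here due to padding overhead — for small or just-over-power-of-2 n, padding can outweigh the per-level savings)

Standard: 13824 multiplications (24^3). Strassen: 16807 multiplications (7^5, after padding to 32x32). Strassen reduces 8 recursive multiplications to 7 at each level.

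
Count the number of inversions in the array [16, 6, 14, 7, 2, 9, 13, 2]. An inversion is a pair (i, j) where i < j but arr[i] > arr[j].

Finding inversions in [16, 6, 14, 7, 2, 9, 13, 2]:

(0, 1): arr[0]=16 > arr[1]=6
(0, 2): arr[0]=16 > arr[2]=14
(0, 3): arr[0]=16 > arr[3]=7
(0, 4): arr[0]=16 > arr[4]=2
(0, 5): arr[0]=16 > arr[5]=9
(0, 6): arr[0]=16 > arr[6]=13
(0, 7): arr[0]=16 > arr[7]=2
(1, 4): arr[1]=6 > arr[4]=2
(1, 7): arr[1]=6 > arr[7]=2
(2, 3): arr[2]=14 > arr[3]=7
(2, 4): arr[2]=14 > arr[4]=2
(2, 5): arr[2]=14 > arr[5]=9
(2, 6): arr[2]=14 > arr[6]=13
(2, 7): arr[2]=14 > arr[7]=2
(3, 4): arr[3]=7 > arr[4]=2
(3, 7): arr[3]=7 > arr[7]=2
(5, 7): arr[5]=9 > arr[7]=2
(6, 7): arr[6]=13 > arr[7]=2

Total inversions: 18

The array has 18 inversion(s): (0,1), (0,2), (0,3), (0,4), (0,5), (0,6), (0,7), (1,4), (1,7), (2,3), (2,4), (2,5), (2,6), (2,7), (3,4), (3,7), (5,7), (6,7). Each pair (i,j) satisfies i < j and arr[i] > arr[j].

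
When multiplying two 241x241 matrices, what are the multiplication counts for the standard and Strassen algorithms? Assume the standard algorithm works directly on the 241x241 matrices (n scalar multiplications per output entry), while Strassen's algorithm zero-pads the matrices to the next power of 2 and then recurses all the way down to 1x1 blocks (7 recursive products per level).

Matrix multiplication for 241x241 matrices:

Strassen's algorithm requires power-of-2 dimensions. Pad 241x241 to 256x256 (next power of 2).

Standard algorithm: 241^3 = 13997521 multiplications
Strassen's algorithm: 7^(log2(256)) = 7^8 = 5764801 multiplications
Savings: 13997521 - 5764801 = 8232720 multiplications

Standard: 13997521 multiplications (241^3). Strassen: 5764801 multiplications (7^8, after padding to 256x256). Strassen reduces 8 recursive multiplications to 7 at each level.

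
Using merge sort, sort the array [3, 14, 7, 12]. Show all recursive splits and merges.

Merge sort trace:

Split: [3, 14, 7, 12] -> [3, 14] and [7, 12]
  Split: [3, 14] -> [3] and [14]
  Merge: [3] + [14] -> [3, 14]
  Split: [7, 12] -> [7] and [12]
  Merge: [7] + [12] -> [7, 12]
Merge: [3, 14] + [7, 12] -> [3, 7, 12, 14]

Final sorted array: [3, 7, 12, 14]

The merge sort proceeds by recursively splitting the array and merging sorted halves.
After all merges, the sorted array is [3, 7, 12, 14].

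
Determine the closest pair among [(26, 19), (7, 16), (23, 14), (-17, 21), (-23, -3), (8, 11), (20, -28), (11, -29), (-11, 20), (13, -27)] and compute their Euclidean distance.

Computing all pairwise distances among 10 points:

d((26, 19), (7, 16)) = 19.2354
d((26, 19), (23, 14)) = 5.831
d((26, 19), (-17, 21)) = 43.0465
d((26, 19), (-23, -3)) = 53.7122
d((26, 19), (8, 11)) = 19.6977
d((26, 19), (20, -28)) = 47.3814
d((26, 19), (11, -29)) = 50.2892
d((26, 19), (-11, 20)) = 37.0135
d((26, 19), (13, -27)) = 47.8017
d((7, 16), (23, 14)) = 16.1245
d((7, 16), (-17, 21)) = 24.5153
d((7, 16), (-23, -3)) = 35.5106
d((7, 16), (8, 11)) = 5.099
d((7, 16), (20, -28)) = 45.8803
d((7, 16), (11, -29)) = 45.1774
d((7, 16), (-11, 20)) = 18.4391
d((7, 16), (13, -27)) = 43.4166
d((23, 14), (-17, 21)) = 40.6079
d((23, 14), (-23, -3)) = 49.0408
d((23, 14), (8, 11)) = 15.2971
d((23, 14), (20, -28)) = 42.107
d((23, 14), (11, -29)) = 44.643
d((23, 14), (-11, 20)) = 34.5254
d((23, 14), (13, -27)) = 42.2019
d((-17, 21), (-23, -3)) = 24.7386
d((-17, 21), (8, 11)) = 26.9258
d((-17, 21), (20, -28)) = 61.4003
d((-17, 21), (11, -29)) = 57.3062
d((-17, 21), (-11, 20)) = 6.0828
d((-17, 21), (13, -27)) = 56.6039
d((-23, -3), (8, 11)) = 34.0147
d((-23, -3), (20, -28)) = 49.7393
d((-23, -3), (11, -29)) = 42.8019
d((-23, -3), (-11, 20)) = 25.9422
d((-23, -3), (13, -27)) = 43.2666
d((8, 11), (20, -28)) = 40.8044
d((8, 11), (11, -29)) = 40.1123
d((8, 11), (-11, 20)) = 21.0238
d((8, 11), (13, -27)) = 38.3275
d((20, -28), (11, -29)) = 9.0554
d((20, -28), (-11, 20)) = 57.1402
d((20, -28), (13, -27)) = 7.0711
d((11, -29), (-11, 20)) = 53.7122
d((11, -29), (13, -27)) = 2.8284 <-- minimum
d((-11, 20), (13, -27)) = 52.7731

Closest pair: (11, -29) and (13, -27) with distance 2.8284

The closest pair is (11, -29) and (13, -27) with Euclidean distance 2.8284. For 10 points, brute-force pairwise comparison is shown above. For large n, the divide-and-conquer algorithm (sort by x, recurse on halves, check the dividing strip) achieves O(n log n).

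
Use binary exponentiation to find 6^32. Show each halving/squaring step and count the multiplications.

Computing 6^32 by squaring (build up from 6^1; each line after the first costs one multiplication):

6^1 = 6
6^2 = (6^1)^2 = 6^2 = 36
6^4 = (6^2)^2 = 36^2 = 1296
6^8 = (6^4)^2 = 1296^2 = 1679616
6^16 = (6^8)^2 = 1679616^2 = 2821109907456
6^32 = (6^16)^2 = 2821109907456^2 = 7958661109946400884391936

Result: 7958661109946400884391936
Multiplications needed: 5 (5 lines after 6^1)

6^32 = 7958661109946400884391936. Using exponentiation by squaring, this requires 5 multiplications. The key idea: if the exponent is even, square the half-power; if odd, multiply by the base once.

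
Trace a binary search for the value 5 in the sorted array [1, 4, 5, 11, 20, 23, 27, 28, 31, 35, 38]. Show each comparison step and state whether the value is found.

Binary search for 5 in [1, 4, 5, 11, 20, 23, 27, 28, 31, 35, 38]:

lo=0, hi=10, mid=5, arr[mid]=23 -> 23 > 5, search left half
lo=0, hi=4, mid=2, arr[mid]=5 -> Found target at index 2!

Binary search finds 5 at index 2 after 2 comparisons. The search repeatedly halves the search space by comparing with the middle element.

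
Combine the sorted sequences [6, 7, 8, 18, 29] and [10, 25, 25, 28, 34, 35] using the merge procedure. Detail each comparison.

Merging process:

Compare 6 vs 10: take 6 from left. Merged: [6]
Compare 7 vs 10: take 7 from left. Merged: [6, 7]
Compare 8 vs 10: take 8 from left. Merged: [6, 7, 8]
Compare 18 vs 10: take 10 from right. Merged: [6, 7, 8, 10]
Compare 18 vs 25: take 18 from left. Merged: [6, 7, 8, 10, 18]
Compare 29 vs 25: take 25 from right. Merged: [6, 7, 8, 10, 18, 25]
Compare 29 vs 25: take 25 from right. Merged: [6, 7, 8, 10, 18, 25, 25]
Compare 29 vs 28: take 28 from right. Merged: [6, 7, 8, 10, 18, 25, 25, 28]
Compare 29 vs 34: take 29 from left. Merged: [6, 7, 8, 10, 18, 25, 25, 28, 29]
Append remaining from right: [34, 35]. Merged: [6, 7, 8, 10, 18, 25, 25, 28, 29, 34, 35]

Final merged array: [6, 7, 8, 10, 18, 25, 25, 28, 29, 34, 35]
Total comparisons: 9

The merged array is [6, 7, 8, 10, 18, 25, 25, 28, 29, 34, 35], requiring 9 comparisons. The merge step runs in O(n) time where n is the total number of elements.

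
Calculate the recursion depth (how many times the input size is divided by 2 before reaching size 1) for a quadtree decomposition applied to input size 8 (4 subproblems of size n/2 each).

For divide and conquer with division factor 2:

Problem sizes at each level:
Level 0: 8
Level 1: 4
Level 2: 2
Level 3: 1

The root is level 0 and the size-1 base case is level 3 (the tree spans levels 0 through 3, i.e. 4 levels counting the root), so the depth is the number of divisions: log_2(8) = 3

The recursion tree depth is log_2(8) = 3. At each level, the problem size is divided by 2, so it takes 3 divisions to reduce to a base case of size 1. The algorithm makes 4 recursive calls at each level.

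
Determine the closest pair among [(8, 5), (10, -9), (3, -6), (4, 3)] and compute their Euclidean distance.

Computing all pairwise distances among 4 points:

d((8, 5), (10, -9)) = 14.1421
d((8, 5), (3, -6)) = 12.083
d((8, 5), (4, 3)) = 4.4721 <-- minimum
d((10, -9), (3, -6)) = 7.6158
d((10, -9), (4, 3)) = 13.4164
d((3, -6), (4, 3)) = 9.0554

Closest pair: (8, 5) and (4, 3) with distance 4.4721

The closest pair is (8, 5) and (4, 3) with Euclidean distance 4.4721. For 4 points, brute-force pairwise comparison is shown above. For large n, the divide-and-conquer algorithm (sort by x, recurse on halves, check the dividing strip) achieves O(n log n).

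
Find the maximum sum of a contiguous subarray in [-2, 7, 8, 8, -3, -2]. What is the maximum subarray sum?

Using Kadane's algorithm on [-2, 7, 8, 8, -3, -2]:

Scanning through the array:
Position 1 (value 7): max_ending_here = 7, max_so_far = 7
Position 2 (value 8): max_ending_here = 15, max_so_far = 15
Position 3 (value 8): max_ending_here = 23, max_so_far = 23
Position 4 (value -3): max_ending_here = 20, max_so_far = 23
Position 5 (value -2): max_ending_here = 18, max_so_far = 23

Maximum subarray: [7, 8, 8]
Maximum sum: 23

The maximum subarray is [7, 8, 8] with sum 23. This subarray runs from index 1 to index 3.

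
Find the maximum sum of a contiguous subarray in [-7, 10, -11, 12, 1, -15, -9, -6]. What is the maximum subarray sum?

Using Kadane's algorithm on [-7, 10, -11, 12, 1, -15, -9, -6]:

Scanning through the array:
Position 1 (value 10): max_ending_here = 10, max_so_far = 10
Position 2 (value -11): max_ending_here = -1, max_so_far = 10
Position 3 (value 12): max_ending_here = 12, max_so_far = 12
Position 4 (value 1): max_ending_here = 13, max_so_far = 13
Position 5 (value -15): max_ending_here = -2, max_so_far = 13
Position 6 (value -9): max_ending_here = -9, max_so_far = 13
Position 7 (value -6): max_ending_here = -6, max_so_far = 13

Maximum subarray: [12, 1]
Maximum sum: 13

The maximum subarray is [12, 1] with sum 13. This subarray runs from index 3 to index 4.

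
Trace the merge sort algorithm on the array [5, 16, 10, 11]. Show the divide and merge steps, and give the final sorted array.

Merge sort trace:

Split: [5, 16, 10, 11] -> [5, 16] and [10, 11]
  Split: [5, 16] -> [5] and [16]
  Merge: [5] + [16] -> [5, 16]
  Split: [10, 11] -> [10] and [11]
  Merge: [10] + [11] -> [10, 11]
Merge: [5, 16] + [10, 11] -> [5, 10, 11, 16]

Final sorted array: [5, 10, 11, 16]

The merge sort proceeds by recursively splitting the array and merging sorted halves.
After all merges, the sorted array is [5, 10, 11, 16].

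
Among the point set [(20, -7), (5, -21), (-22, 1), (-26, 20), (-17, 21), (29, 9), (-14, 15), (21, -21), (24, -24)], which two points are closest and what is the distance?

Computing all pairwise distances among 9 points:

d((20, -7), (5, -21)) = 20.5183
d((20, -7), (-22, 1)) = 42.7551
d((20, -7), (-26, 20)) = 53.3385
d((20, -7), (-17, 21)) = 46.4004
d((20, -7), (29, 9)) = 18.3576
d((20, -7), (-14, 15)) = 40.4969
d((20, -7), (21, -21)) = 14.0357
d((20, -7), (24, -24)) = 17.4642
d((5, -21), (-22, 1)) = 34.8281
d((5, -21), (-26, 20)) = 51.4004
d((5, -21), (-17, 21)) = 47.4131
d((5, -21), (29, 9)) = 38.4187
d((5, -21), (-14, 15)) = 40.7063
d((5, -21), (21, -21)) = 16.0
d((5, -21), (24, -24)) = 19.2354
d((-22, 1), (-26, 20)) = 19.4165
d((-22, 1), (-17, 21)) = 20.6155
d((-22, 1), (29, 9)) = 51.6236
d((-22, 1), (-14, 15)) = 16.1245
d((-22, 1), (21, -21)) = 48.3011
d((-22, 1), (24, -24)) = 52.3546
d((-26, 20), (-17, 21)) = 9.0554
d((-26, 20), (29, 9)) = 56.0892
d((-26, 20), (-14, 15)) = 13.0
d((-26, 20), (21, -21)) = 62.3699
d((-26, 20), (24, -24)) = 66.6033
d((-17, 21), (29, 9)) = 47.5395
d((-17, 21), (-14, 15)) = 6.7082
d((-17, 21), (21, -21)) = 56.6392
d((-17, 21), (24, -24)) = 60.8769
d((29, 9), (-14, 15)) = 43.4166
d((29, 9), (21, -21)) = 31.0483
d((29, 9), (24, -24)) = 33.3766
d((-14, 15), (21, -21)) = 50.2096
d((-14, 15), (24, -24)) = 54.4518
d((21, -21), (24, -24)) = 4.2426 <-- minimum

Closest pair: (21, -21) and (24, -24) with distance 4.2426

The closest pair is (21, -21) and (24, -24) with Euclidean distance 4.2426. For 9 points, brute-force pairwise comparison is shown above. For large n, the divide-and-conquer algorithm (sort by x, recurse on halves, check the dividing strip) achieves O(n log n).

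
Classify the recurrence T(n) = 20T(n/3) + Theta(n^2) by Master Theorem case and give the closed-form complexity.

Master Theorem for T(n) = 20T(n/3) + O(n^2):

a = 20, b = 3, c = 2
log_b(a) = log_3(20) = 2.7268

Case 1: c = 2 < log_3(20) = 2.7268
T(n) = O(n^(log_3 20))

For T(n) = 20T(n/3) + O(n^2): log_3(20) = 2.7268. This is Case 1 of the Master Theorem (c < log_b(a), work dominated by leaves), giving O(n^(log_3 20)).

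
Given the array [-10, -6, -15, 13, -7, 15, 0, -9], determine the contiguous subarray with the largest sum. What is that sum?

Using Kadane's algorithm on [-10, -6, -15, 13, -7, 15, 0, -9]:

Scanning through the array:
Position 1 (value -6): max_ending_here = -6, max_so_far = -6
Position 2 (value -15): max_ending_here = -15, max_so_far = -6
Position 3 (value 13): max_ending_here = 13, max_so_far = 13
Position 4 (value -7): max_ending_here = 6, max_so_far = 13
Position 5 (value 15): max_ending_here = 21, max_so_far = 21
Position 6 (value 0): max_ending_here = 21, max_so_far = 21
Position 7 (value -9): max_ending_here = 12, max_so_far = 21

Maximum subarray: [13, -7, 15]
Maximum sum: 21

The maximum subarray is [13, -7, 15] with sum 21. This subarray runs from index 3 to index 5.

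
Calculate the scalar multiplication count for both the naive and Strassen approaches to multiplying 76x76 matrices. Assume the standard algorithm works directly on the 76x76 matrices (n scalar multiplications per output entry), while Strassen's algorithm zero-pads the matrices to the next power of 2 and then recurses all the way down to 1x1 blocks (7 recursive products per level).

Matrix multiplication for 76x76 matrices:

Strassen's algorithm requires power-of-2 dimensions. Pad 76x76 to 128x128 (next power of 2).

Standard algorithm: 76^3 = 438976 multiplications
Strassen's algorithm: 7^(log2(128)) = 7^7 = 823543 multiplications
Difference: 438976 - 823543 = -384567 (Strassen uses MORE here due to padding overhead — for small or just-over-power-of-2 n, padding can outweigh the per-level savings)

Standard: 438976 multiplications (76^3). Strassen: 823543 multiplications (7^7, after padding to 128x128). Strassen reduces 8 recursive multiplications to 7 at each level.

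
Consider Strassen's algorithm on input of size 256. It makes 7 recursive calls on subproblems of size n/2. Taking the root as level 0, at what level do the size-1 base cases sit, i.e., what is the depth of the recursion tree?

For divide and conquer with division factor 2:

Problem sizes at each level:
Level 0: 256
Level 1: 128
Level 2: 64
Level 3: 32
Level 4: 16
Level 5: 8
Level 6: 4
Level 7: 2
Level 8: 1

The root is level 0 and the size-1 base case is level 8 (the tree spans levels 0 through 8, i.e. 9 levels counting the root), so the depth is the number of divisions: log_2(256) = 8

The recursion tree depth is log_2(256) = 8. At each level, the problem size is divided by 2, so it takes 8 divisions to reduce to a base case of size 1. The algorithm makes 7 recursive calls at each level.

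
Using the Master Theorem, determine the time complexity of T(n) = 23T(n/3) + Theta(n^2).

Master Theorem for T(n) = 23T(n/3) + O(n^2):

a = 23, b = 3, c = 2
log_b(a) = log_3(23) = 2.8540

Case 1: c = 2 < log_3(23) = 2.8540
T(n) = O(n^(log_3 23))

For T(n) = 23T(n/3) + O(n^2): log_3(23) = 2.8540. This is Case 1 of the Master Theorem (c < log_b(a), work dominated by leaves), giving O(n^(log_3 23)).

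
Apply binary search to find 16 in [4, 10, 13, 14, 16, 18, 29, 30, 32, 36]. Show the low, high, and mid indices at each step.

Binary search for 16 in [4, 10, 13, 14, 16, 18, 29, 30, 32, 36]:

lo=0, hi=9, mid=4, arr[mid]=16 -> Found target at index 4!

Binary search finds 16 at index 4 after 1 comparisons. The search repeatedly halves the search space by comparing with the middle element.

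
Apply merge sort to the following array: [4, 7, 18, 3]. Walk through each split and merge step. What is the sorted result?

Merge sort trace:

Split: [4, 7, 18, 3] -> [4, 7] and [18, 3]
  Split: [4, 7] -> [4] and [7]
  Merge: [4] + [7] -> [4, 7]
  Split: [18, 3] -> [18] and [3]
  Merge: [18] + [3] -> [3, 18]
Merge: [4, 7] + [3, 18] -> [3, 4, 7, 18]

Final sorted array: [3, 4, 7, 18]

The merge sort proceeds by recursively splitting the array and merging sorted halves.
After all merges, the sorted array is [3, 4, 7, 18].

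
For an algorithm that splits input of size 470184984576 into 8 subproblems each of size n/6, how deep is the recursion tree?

For divide and conquer with division factor 6:

Problem sizes at each level:
Level 0: 470184984576
Level 1: 78364164096
Level 2: 13060694016
Level 3: 2176782336
Level 4: 362797056
Level 5: 60466176
Level 6: 10077696
Level 7: 1679616
Level 8: 279936
Level 9: 46656
Level 10: 7776
Level 11: 1296
Level 12: 216
Level 13: 36
Level 14: 6
Level 15: 1

The root is level 0 and the size-1 base case is level 15 (the tree spans levels 0 through 15, i.e. 16 levels counting the root), so the depth is the number of divisions: log_6(470184984576) = 15

The recursion tree depth is log_6(470184984576) = 15. At each level, the problem size is divided by 6, so it takes 15 divisions to reduce to a base case of size 1. The algorithm makes 8 recursive calls at each level.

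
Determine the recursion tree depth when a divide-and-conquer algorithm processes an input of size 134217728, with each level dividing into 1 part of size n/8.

For divide and conquer with division factor 8:

Problem sizes at each level:
Level 0: 134217728
Level 1: 16777216
Level 2: 2097152
Level 3: 262144
Level 4: 32768
Level 5: 4096
Level 6: 512
Level 7: 64
Level 8: 8
Level 9: 1

The root is level 0 and the size-1 base case is level 9 (the tree spans levels 0 through 9, i.e. 10 levels counting the root), so the depth is the number of divisions: log_8(134217728) = 9

The recursion tree depth is log_8(134217728) = 9. At each level, the problem size is divided by 8, so it takes 9 divisions to reduce to a base case of size 1. The algorithm makes 1 recursive call at each level.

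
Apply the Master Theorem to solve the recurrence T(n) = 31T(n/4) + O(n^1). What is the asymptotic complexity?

Master Theorem for T(n) = 31T(n/4) + O(n^1):

a = 31, b = 4, c = 1
log_b(a) = log_4(31) = 2.4771

Case 1: c = 1 < log_4(31) = 2.4771
T(n) = O(n^(log_4 31))

For T(n) = 31T(n/4) + O(n^1): log_4(31) = 2.4771. This is Case 1 of the Master Theorem (c < log_b(a), work dominated by leaves), giving O(n^(log_4 31)).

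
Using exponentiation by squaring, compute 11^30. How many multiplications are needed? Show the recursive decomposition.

Computing 11^30 by squaring (build up from 11^1; each line after the first costs one multiplication):

11^1 = 11
11^2 = (11^1)^2 = 11^2 = 121
11^3 = 11 * 11^2 = 11 * 121 = 1331
11^6 = (11^3)^2 = 1331^2 = 1771561
11^7 = 11 * 11^6 = 11 * 1771561 = 19487171
11^14 = (11^7)^2 = 19487171^2 = 379749833583241
11^15 = 11 * 11^14 = 11 * 379749833583241 = 4177248169415651
11^30 = (11^15)^2 = 4177248169415651^2 = 17449402268886407318558803753801

Result: 17449402268886407318558803753801
Multiplications needed: 7 (7 lines after 11^1)

11^30 = 17449402268886407318558803753801. Using exponentiation by squaring, this requires 7 multiplications. The key idea: if the exponent is even, square the half-power; if odd, multiply by the base once.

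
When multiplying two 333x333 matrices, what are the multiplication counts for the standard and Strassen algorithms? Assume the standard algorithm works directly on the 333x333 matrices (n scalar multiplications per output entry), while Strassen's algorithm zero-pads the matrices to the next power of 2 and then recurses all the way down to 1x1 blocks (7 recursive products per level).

Matrix multiplication for 333x333 matrices:

Strassen's algorithm requires power-of-2 dimensions. Pad 333x333 to 512x512 (next power of 2).

Standard algorithm: 333^3 = 36926037 multiplications
Strassen's algorithm: 7^(log2(512)) = 7^9 = 40353607 multiplications
Difference: 36926037 - 40353607 = -3427570 (Strassen uses MORE here due to padding overhead — for small or just-over-power-of-2 n, padding can outweigh the per-level savings)

Standard: 36926037 multiplications (333^3). Strassen: 40353607 multiplications (7^9, after padding to 512x512). Strassen reduces 8 recursive multiplications to 7 at each level.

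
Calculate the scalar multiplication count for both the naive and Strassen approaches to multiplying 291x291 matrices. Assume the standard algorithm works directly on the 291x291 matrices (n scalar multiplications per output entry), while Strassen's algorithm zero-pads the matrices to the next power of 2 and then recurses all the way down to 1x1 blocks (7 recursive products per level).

Matrix multiplication for 291x291 matrices:

Strassen's algorithm requires power-of-2 dimensions. Pad 291x291 to 512x512 (next power of 2).

Standard algorithm: 291^3 = 24642171 multiplications
Strassen's algorithm: 7^(log2(512)) = 7^9 = 40353607 multiplications
Difference: 24642171 - 40353607 = -15711436 (Strassen uses MORE here due to padding overhead — for small or just-over-power-of-2 n, padding can outweigh the per-level savings)

Standard: 24642171 multiplications (291^3). Strassen: 40353607 multiplications (7^9, after padding to 512x512). Strassen reduces 8 recursive multiplications to 7 at each level.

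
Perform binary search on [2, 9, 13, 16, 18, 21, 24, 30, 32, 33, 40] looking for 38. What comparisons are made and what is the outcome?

Binary search for 38 in [2, 9, 13, 16, 18, 21, 24, 30, 32, 33, 40]:

lo=0, hi=10, mid=5, arr[mid]=21 -> 21 < 38, search right half
lo=6, hi=10, mid=8, arr[mid]=32 -> 32 < 38, search right half
lo=9, hi=10, mid=9, arr[mid]=33 -> 33 < 38, search right half
lo=10, hi=10, mid=10, arr[mid]=40 -> 40 > 38, search left half
lo=10 > hi=9, target 38 not found

Binary search determines that 38 is not in the array after 4 comparisons. The search space was exhausted without finding the target.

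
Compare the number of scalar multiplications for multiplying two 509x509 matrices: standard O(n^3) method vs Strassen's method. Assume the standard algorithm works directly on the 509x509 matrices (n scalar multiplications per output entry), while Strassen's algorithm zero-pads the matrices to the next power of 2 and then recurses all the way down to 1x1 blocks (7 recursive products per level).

Matrix multiplication for 509x509 matrices:

Strassen's algorithm requires power-of-2 dimensions. Pad 509x509 to 512x512 (next power of 2).

Standard algorithm: 509^3 = 131872229 multiplications
Strassen's algorithm: 7^(log2(512)) = 7^9 = 40353607 multiplications
Savings: 131872229 - 40353607 = 91518622 multiplications

Standard: 131872229 multiplications (509^3). Strassen: 40353607 multiplications (7^9, after padding to 512x512). Strassen reduces 8 recursive multiplications to 7 at each level.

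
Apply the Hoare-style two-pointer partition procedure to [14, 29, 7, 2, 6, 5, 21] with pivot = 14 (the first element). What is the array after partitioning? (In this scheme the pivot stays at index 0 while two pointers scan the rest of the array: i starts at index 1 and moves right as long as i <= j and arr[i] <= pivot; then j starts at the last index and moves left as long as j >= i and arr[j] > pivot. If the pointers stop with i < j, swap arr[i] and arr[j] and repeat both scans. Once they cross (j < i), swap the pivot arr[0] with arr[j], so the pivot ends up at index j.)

Hoare-style two-pointer partition with pivot = 14:

Initial array: [14, 29, 7, 2, 6, 5, 21]

Pointers start at i = 1, j = 6.
i stops at index 1 (arr[1]=29 > 14), j stops at index 5 (arr[5]=5 <= 14): swap arr[1] and arr[5], array becomes [14, 5, 7, 2, 6, 29, 21]
i ends at 5, j ends at 4: the pointers have crossed (j < i), so scanning stops.

Swap pivot arr[0] with arr[4] to place pivot at position 4: [6, 5, 7, 2, 14, 29, 21]
Pivot position: 4

After partitioning with pivot 14, the array becomes [6, 5, 7, 2, 14, 29, 21]. The pivot is placed at index 4. All elements to the left of the pivot are <= 14, and all elements to the right are > 14.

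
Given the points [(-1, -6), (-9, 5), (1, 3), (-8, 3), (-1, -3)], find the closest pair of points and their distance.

Computing all pairwise distances among 5 points:

d((-1, -6), (-9, 5)) = 13.6015
d((-1, -6), (1, 3)) = 9.2195
d((-1, -6), (-8, 3)) = 11.4018
d((-1, -6), (-1, -3)) = 3.0
d((-9, 5), (1, 3)) = 10.198
d((-9, 5), (-8, 3)) = 2.2361 <-- minimum
d((-9, 5), (-1, -3)) = 11.3137
d((1, 3), (-8, 3)) = 9.0
d((1, 3), (-1, -3)) = 6.3246
d((-8, 3), (-1, -3)) = 9.2195

Closest pair: (-9, 5) and (-8, 3) with distance 2.2361

The closest pair is (-9, 5) and (-8, 3) with Euclidean distance 2.2361. For 5 points, brute-force pairwise comparison is shown above. For large n, the divide-and-conquer algorithm (sort by x, recurse on halves, check the dividing strip) achieves O(n log n).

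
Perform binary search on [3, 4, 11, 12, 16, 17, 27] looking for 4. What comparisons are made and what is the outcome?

Binary search for 4 in [3, 4, 11, 12, 16, 17, 27]:

lo=0, hi=6, mid=3, arr[mid]=12 -> 12 > 4, search left half
lo=0, hi=2, mid=1, arr[mid]=4 -> Found target at index 1!

Binary search finds 4 at index 1 after 2 comparisons. The search repeatedly halves the search space by comparing with the middle element.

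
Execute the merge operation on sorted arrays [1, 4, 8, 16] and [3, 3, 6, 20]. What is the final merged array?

Merging process:

Compare 1 vs 3: take 1 from left. Merged: [1]
Compare 4 vs 3: take 3 from right. Merged: [1, 3]
Compare 4 vs 3: take 3 from right. Merged: [1, 3, 3]
Compare 4 vs 6: take 4 from left. Merged: [1, 3, 3, 4]
Compare 8 vs 6: take 6 from right. Merged: [1, 3, 3, 4, 6]
Compare 8 vs 20: take 8 from left. Merged: [1, 3, 3, 4, 6, 8]
Compare 16 vs 20: take 16 from left. Merged: [1, 3, 3, 4, 6, 8, 16]
Append remaining from right: [20]. Merged: [1, 3, 3, 4, 6, 8, 16, 20]

Final merged array: [1, 3, 3, 4, 6, 8, 16, 20]
Total comparisons: 7

The merged array is [1, 3, 3, 4, 6, 8, 16, 20], requiring 7 comparisons. The merge step runs in O(n) time where n is the total number of elements.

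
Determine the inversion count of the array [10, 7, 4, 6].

Finding inversions in [10, 7, 4, 6]:

(0, 1): arr[0]=10 > arr[1]=7
(0, 2): arr[0]=10 > arr[2]=4
(0, 3): arr[0]=10 > arr[3]=6
(1, 2): arr[1]=7 > arr[2]=4
(1, 3): arr[1]=7 > arr[3]=6

Total inversions: 5

The array has 5 inversion(s): (0,1), (0,2), (0,3), (1,2), (1,3). Each pair (i,j) satisfies i < j and arr[i] > arr[j].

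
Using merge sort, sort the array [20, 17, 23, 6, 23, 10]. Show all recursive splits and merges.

Merge sort trace:

Split: [20, 17, 23, 6, 23, 10] -> [20, 17, 23] and [6, 23, 10]
  Split: [20, 17, 23] -> [20] and [17, 23]
    Split: [17, 23] -> [17] and [23]
    Merge: [17] + [23] -> [17, 23]
  Merge: [20] + [17, 23] -> [17, 20, 23]
  Split: [6, 23, 10] -> [6] and [23, 10]
    Split: [23, 10] -> [23] and [10]
    Merge: [23] + [10] -> [10, 23]
  Merge: [6] + [10, 23] -> [6, 10, 23]
Merge: [17, 20, 23] + [6, 10, 23] -> [6, 10, 17, 20, 23, 23]

Final sorted array: [6, 10, 17, 20, 23, 23]

The merge sort proceeds by recursively splitting the array and merging sorted halves.
After all merges, the sorted array is [6, 10, 17, 20, 23, 23].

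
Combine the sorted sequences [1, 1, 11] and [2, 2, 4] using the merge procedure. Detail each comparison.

Merging process:

Compare 1 vs 2: take 1 from left. Merged: [1]
Compare 1 vs 2: take 1 from left. Merged: [1, 1]
Compare 11 vs 2: take 2 from right. Merged: [1, 1, 2]
Compare 11 vs 2: take 2 from right. Merged: [1, 1, 2, 2]
Compare 11 vs 4: take 4 from right. Merged: [1, 1, 2, 2, 4]
Append remaining from left: [11]. Merged: [1, 1, 2, 2, 4, 11]

Final merged array: [1, 1, 2, 2, 4, 11]
Total comparisons: 5

The merged array is [1, 1, 2, 2, 4, 11], requiring 5 comparisons. The merge step runs in O(n) time where n is the total number of elements.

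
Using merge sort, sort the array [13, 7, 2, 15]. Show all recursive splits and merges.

Merge sort trace:

Split: [13, 7, 2, 15] -> [13, 7] and [2, 15]
  Split: [13, 7] -> [13] and [7]
  Merge: [13] + [7] -> [7, 13]
  Split: [2, 15] -> [2] and [15]
  Merge: [2] + [15] -> [2, 15]
Merge: [7, 13] + [2, 15] -> [2, 7, 13, 15]

Final sorted array: [2, 7, 13, 15]

The merge sort proceeds by recursively splitting the array and merging sorted halves.
After all merges, the sorted array is [2, 7, 13, 15].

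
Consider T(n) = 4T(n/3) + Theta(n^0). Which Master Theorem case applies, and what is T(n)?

Master Theorem for T(n) = 4T(n/3) + O(n^0):

a = 4, b = 3, c = 0
log_b(a) = log_3(4) = 1.2619

Case 1: c = 0 < log_3(4) = 1.2619
T(n) = O(n^(log_3 4))

For T(n) = 4T(n/3) + O(n^0): log_3(4) = 1.2619. This is Case 1 of the Master Theorem (c < log_b(a), work dominated by leaves), giving O(n^(log_3 4)).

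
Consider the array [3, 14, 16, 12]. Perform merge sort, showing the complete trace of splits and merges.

Merge sort trace:

Split: [3, 14, 16, 12] -> [3, 14] and [16, 12]
  Split: [3, 14] -> [3] and [14]
  Merge: [3] + [14] -> [3, 14]
  Split: [16, 12] -> [16] and [12]
  Merge: [16] + [12] -> [12, 16]
Merge: [3, 14] + [12, 16] -> [3, 12, 14, 16]

Final sorted array: [3, 12, 14, 16]

The merge sort proceeds by recursively splitting the array and merging sorted halves.
After all merges, the sorted array is [3, 12, 14, 16].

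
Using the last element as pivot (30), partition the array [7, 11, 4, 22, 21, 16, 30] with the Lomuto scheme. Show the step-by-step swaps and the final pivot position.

Lomuto partition with pivot = 30:

Initial array: [7, 11, 4, 22, 21, 16, 30]

arr[0]=7 <= 30: swap with position 0, array becomes [7, 11, 4, 22, 21, 16, 30]
arr[1]=11 <= 30: swap with position 1, array becomes [7, 11, 4, 22, 21, 16, 30]
arr[2]=4 <= 30: swap with position 2, array becomes [7, 11, 4, 22, 21, 16, 30]
arr[3]=22 <= 30: swap with position 3, array becomes [7, 11, 4, 22, 21, 16, 30]
arr[4]=21 <= 30: swap with position 4, array becomes [7, 11, 4, 22, 21, 16, 30]
arr[5]=16 <= 30: swap with position 5, array becomes [7, 11, 4, 22, 21, 16, 30]

Place pivot at position 6: [7, 11, 4, 22, 21, 16, 30]
Pivot position: 6

After partitioning with pivot 30, the array becomes [7, 11, 4, 22, 21, 16, 30]. The pivot is placed at index 6. All elements to the left of the pivot are <= 30, and all elements to the right are > 30.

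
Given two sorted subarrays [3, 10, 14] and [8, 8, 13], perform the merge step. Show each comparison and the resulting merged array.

Merging process:

Compare 3 vs 8: take 3 from left. Merged: [3]
Compare 10 vs 8: take 8 from right. Merged: [3, 8]
Compare 10 vs 8: take 8 from right. Merged: [3, 8, 8]
Compare 10 vs 13: take 10 from left. Merged: [3, 8, 8, 10]
Compare 14 vs 13: take 13 from right. Merged: [3, 8, 8, 10, 13]
Append remaining from left: [14]. Merged: [3, 8, 8, 10, 13, 14]

Final merged array: [3, 8, 8, 10, 13, 14]
Total comparisons: 5

The merged array is [3, 8, 8, 10, 13, 14], requiring 5 comparisons. The merge step runs in O(n) time where n is the total number of elements.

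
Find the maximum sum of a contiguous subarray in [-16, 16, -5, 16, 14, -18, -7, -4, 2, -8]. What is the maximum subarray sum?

Using Kadane's algorithm on [-16, 16, -5, 16, 14, -18, -7, -4, 2, -8]:

Scanning through the array:
Position 1 (value 16): max_ending_here = 16, max_so_far = 16
Position 2 (value -5): max_ending_here = 11, max_so_far = 16
Position 3 (value 16): max_ending_here = 27, max_so_far = 27
Position 4 (value 14): max_ending_here = 41, max_so_far = 41
Position 5 (value -18): max_ending_here = 23, max_so_far = 41
Position 6 (value -7): max_ending_here = 16, max_so_far = 41
Position 7 (value -4): max_ending_here = 12, max_so_far = 41
Position 8 (value 2): max_ending_here = 14, max_so_far = 41
Position 9 (value -8): max_ending_here = 6, max_so_far = 41

Maximum subarray: [16, -5, 16, 14]
Maximum sum: 41

The maximum subarray is [16, -5, 16, 14] with sum 41. This subarray runs from index 1 to index 4.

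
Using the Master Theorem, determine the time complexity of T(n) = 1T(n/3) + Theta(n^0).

Master Theorem for T(n) = 1T(n/3) + O(n^0):

a = 1, b = 3, c = 0
log_b(a) = log_3(1) = 0.0000

Case 2: c = 0 = log_3(1) = 0.0000
T(n) = O(n^0 log n) = O(log n)

For T(n) = 1T(n/3) + O(n^0): log_3(1) = 0.0000. This is Case 2 of the Master Theorem (c = log_b(a), equal work at all levels), giving O(log n).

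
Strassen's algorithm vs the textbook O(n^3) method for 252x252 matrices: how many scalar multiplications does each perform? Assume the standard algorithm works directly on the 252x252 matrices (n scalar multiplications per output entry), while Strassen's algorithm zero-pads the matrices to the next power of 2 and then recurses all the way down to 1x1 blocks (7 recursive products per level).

Matrix multiplication for 252x252 matrices:

Strassen's algorithm requires power-of-2 dimensions. Pad 252x252 to 256x256 (next power of 2).

Standard algorithm: 252^3 = 16003008 multiplications
Strassen's algorithm: 7^(log2(256)) = 7^8 = 5764801 multiplications
Savings: 16003008 - 5764801 = 10238207 multiplications

Standard: 16003008 multiplications (252^3). Strassen: 5764801 multiplications (7^8, after padding to 256x256). Strassen reduces 8 recursive multiplications to 7 at each level.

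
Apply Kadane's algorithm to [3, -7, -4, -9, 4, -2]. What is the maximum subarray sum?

Using Kadane's algorithm on [3, -7, -4, -9, 4, -2]:

Scanning through the array:
Position 1 (value -7): max_ending_here = -4, max_so_far = 3
Position 2 (value -4): max_ending_here = -4, max_so_far = 3
Position 3 (value -9): max_ending_here = -9, max_so_far = 3
Position 4 (value 4): max_ending_here = 4, max_so_far = 4
Position 5 (value -2): max_ending_here = 2, max_so_far = 4

Maximum subarray: [4]
Maximum sum: 4

The maximum subarray is [4] with sum 4. This subarray runs from index 4 to index 4.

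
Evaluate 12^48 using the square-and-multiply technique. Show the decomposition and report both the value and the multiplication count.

Computing 12^48 by squaring (build up from 12^1; each line after the first costs one multiplication):

12^1 = 12
12^2 = (12^1)^2 = 12^2 = 144
12^3 = 12 * 12^2 = 12 * 144 = 1728
12^6 = (12^3)^2 = 1728^2 = 2985984
12^12 = (12^6)^2 = 2985984^2 = 8916100448256
12^24 = (12^12)^2 = 8916100448256^2 = 79496847203390844133441536
12^48 = (12^24)^2 = 79496847203390844133441536^2 = 6319748715279270675921934218987893281199411530039296

Result: 6319748715279270675921934218987893281199411530039296
Multiplications needed: 6 (6 lines after 12^1)

12^48 = 6319748715279270675921934218987893281199411530039296. Using exponentiation by squaring, this requires 6 multiplications. The key idea: if the exponent is even, square the half-power; if odd, multiply by the base once.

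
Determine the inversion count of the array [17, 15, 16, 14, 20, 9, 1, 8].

Finding inversions in [17, 15, 16, 14, 20, 9, 1, 8]:

(0, 1): arr[0]=17 > arr[1]=15
(0, 2): arr[0]=17 > arr[2]=16
(0, 3): arr[0]=17 > arr[3]=14
(0, 5): arr[0]=17 > arr[5]=9
(0, 6): arr[0]=17 > arr[6]=1
(0, 7): arr[0]=17 > arr[7]=8
(1, 3): arr[1]=15 > arr[3]=14
(1, 5): arr[1]=15 > arr[5]=9
(1, 6): arr[1]=15 > arr[6]=1
(1, 7): arr[1]=15 > arr[7]=8
(2, 3): arr[2]=16 > arr[3]=14
(2, 5): arr[2]=16 > arr[5]=9
(2, 6): arr[2]=16 > arr[6]=1
(2, 7): arr[2]=16 > arr[7]=8
(3, 5): arr[3]=14 > arr[5]=9
(3, 6): arr[3]=14 > arr[6]=1
(3, 7): arr[3]=14 > arr[7]=8
(4, 5): arr[4]=20 > arr[5]=9
(4, 6): arr[4]=20 > arr[6]=1
(4, 7): arr[4]=20 > arr[7]=8
(5, 6): arr[5]=9 > arr[6]=1
(5, 7): arr[5]=9 > arr[7]=8

Total inversions: 22

The array has 22 inversion(s): (0,1), (0,2), (0,3), (0,5), (0,6), (0,7), (1,3), (1,5), (1,6), (1,7), (2,3), (2,5), (2,6), (2,7), (3,5), (3,6), (3,7), (4,5), (4,6), (4,7), (5,6), (5,7). Each pair (i,j) satisfies i < j and arr[i] > arr[j].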